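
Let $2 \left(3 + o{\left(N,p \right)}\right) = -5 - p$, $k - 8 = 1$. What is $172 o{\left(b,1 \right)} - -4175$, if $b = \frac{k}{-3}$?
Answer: $3143$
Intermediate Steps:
$k = 9$ ($k = 8 + 1 = 9$)
$b = -3$ ($b = \frac{9}{-3} = 9 \left(- \frac{1}{3}\right) = -3$)
$o{\left(N,p \right)} = - \frac{11}{2} - \frac{p}{2}$ ($o{\left(N,p \right)} = -3 + \frac{-5 - p}{2} = -3 - \left(\frac{5}{2} + \frac{p}{2}\right) = - \frac{11}{2} - \frac{p}{2}$)
$172 o{\left(b,1 \right)} - -4175 = 172 \left(- \frac{11}{2} - \frac{1}{2}\right) - -4175 = 172 \left(- \frac{11}{2} - \frac{1}{2}\right) + 4175 = 172 \left(-6\right) + 4175 = -1032 + 4175 = 3143$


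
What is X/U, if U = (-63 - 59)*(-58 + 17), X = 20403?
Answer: 20403/5002 ≈ 4.0790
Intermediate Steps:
U = 5002 (U = -122*(-41) = 5002)
X/U = 20403/5002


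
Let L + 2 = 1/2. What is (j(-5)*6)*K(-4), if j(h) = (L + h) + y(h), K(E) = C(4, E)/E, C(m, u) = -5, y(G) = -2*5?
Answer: -495/4 ≈ -123.75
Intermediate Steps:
y(G) = -10
L = -3/2 (L = -2 + 1/2 = -2 + ½ = -3/2 ≈ -1.5000)
K(E) = -5/E
j(h) = -23/2 + h (j(h) = (-3/2 + h) - 10 = -23/2 + h)
(j(-5)*6)*K(-4) = ((-23/2 - 5)*6)*(-5/(-4)) = (-33/2*6)*(-5*(-¼)) = -99*5/4 = -495/4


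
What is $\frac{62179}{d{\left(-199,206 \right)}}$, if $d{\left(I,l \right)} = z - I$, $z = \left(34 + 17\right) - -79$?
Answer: $\frac{62179}{329} \approx 188.99$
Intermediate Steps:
$z = 130$ ($z = 51 + 79 = 130$)
$d{\left(I,l \right)} = 130 - I$
$\frac{62179}{d{\left(-199,206 \right)}} = \frac{62179}{130 - -199} = \frac{62179}{130 + 199} = \frac{62179}{329}$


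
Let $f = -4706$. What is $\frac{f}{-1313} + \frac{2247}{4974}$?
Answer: $\frac{675845}{167458} \approx 4.0359$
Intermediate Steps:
$\frac{f}{-1313} + \frac{2247}{4974} = - \frac{4706}{-1313} + \frac{2247}{4974} = \left(-4706\right) \left(- \frac{1}{1313}\right) + 2247 \cdot \frac{1}{4974} = \frac{362}{101} + \frac{749}{1658} = \frac{675845}{167458}$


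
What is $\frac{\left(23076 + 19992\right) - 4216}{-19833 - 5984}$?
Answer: $- \frac{3532}{2347} \approx -1.5049$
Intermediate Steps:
$\frac{\left(23076 + 19992\right) - 4216}{-19833 - 5984} = \frac{43068 - 4216}{-25817} = 38852 \left(- \frac{1}{25817}\right) = - \frac{3532}{2347}$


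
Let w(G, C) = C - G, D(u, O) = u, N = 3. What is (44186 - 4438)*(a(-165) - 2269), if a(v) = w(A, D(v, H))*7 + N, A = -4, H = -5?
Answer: -134864964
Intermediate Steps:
a(v) = 31 + 7*v (a(v) = (v - 1*(-4))*7 + 3 = (v + 4)*7 + 3 = (4 + v)*7 + 3 = (28 + 7*v) + 3 = 31 + 7*v)
(44186 - 4438)*(a(-165) - 2269) = (44186 - 4438)*((31 + 7*(-165)) - 2269) = 39748*((31 - 1155) - 2269) = 39748*(-1124 - 2269) = 39748*(-3393) = -134864964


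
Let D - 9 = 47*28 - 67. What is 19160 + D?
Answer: 20418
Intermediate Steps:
D = 1258 (D = 9 + (47*28 - 67) = 9 + (1316 - 67) = 9 + 1249 = 1258)
19160 + D = 19160 + 1258 = 20418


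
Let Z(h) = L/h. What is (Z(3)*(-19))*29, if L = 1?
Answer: -551/3 ≈ -183.67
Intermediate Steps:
Z(h) = 1/h
(Z(3)*(-19))*29 = (-19/3)*29 = ((1/3)*(-19))*29 = -19/3*29 = -551/3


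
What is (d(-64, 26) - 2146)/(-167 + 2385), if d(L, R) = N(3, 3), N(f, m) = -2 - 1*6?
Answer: -1077/1109 ≈ -0.97115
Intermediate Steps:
N(f, m) = -8 (N(f, m) = -2 - 6 = -8)
d(L, R) = -8
(d(-64, 26) - 2146)/(-167 + 2385) = (-8 - 2146)/(-167 + 2385) = -2154/2218 = -2154*1/2218 = -1077/1109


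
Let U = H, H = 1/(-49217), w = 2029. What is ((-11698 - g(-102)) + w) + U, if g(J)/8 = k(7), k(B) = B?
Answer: -478635326/49217 ≈ -9725.0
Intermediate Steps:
g(J) = 56 (g(J) = 8*7 = 56)
H = -1/49217 ≈ -2.0318e-5
U = -1/49217 ≈ -2.0318e-5
((-11698 - g(-102)) + w) + U = ((-11698 - 1*56) + 2029) - 1/49217 = ((-11698 - 56) + 2029) - 1/49217 = (-11754 + 2029) - 1/49217 = -9725 - 1/49217 = -478635326/49217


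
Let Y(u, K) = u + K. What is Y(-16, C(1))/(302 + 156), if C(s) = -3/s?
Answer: -19/458 ≈ -0.041485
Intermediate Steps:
Y(u, K) = K + u
Y(-16, C(1))/(302 + 156) = (-3/1 - 16)/(302 + 156) = (-3*1 - 16)/458 = (-3 - 16)*(1/458) = -19*1/458 = -19/458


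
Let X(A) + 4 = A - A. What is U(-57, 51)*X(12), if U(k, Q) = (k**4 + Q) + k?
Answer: -42223980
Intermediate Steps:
U(k, Q) = Q + k + k**4 (U(k, Q) = (Q + k**4) + k = Q + k + k**4)
X(A) = -4 (X(A) = -4 + (A - A) = -4 + 0 = -4)
U(-57, 51)*X(12) = (51 - 57 + (-57)**4)*(-4) = (51 - 57 + 10556001)*(-4) = 10555995*(-4) = -42223980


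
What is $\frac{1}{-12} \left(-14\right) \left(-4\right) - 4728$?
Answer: $- \frac{14198}{3} \approx -4732.7$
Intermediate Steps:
$\frac{1}{-12} \left(-14\right) \left(-4\right) - 4728 = \left(- \frac{1}{12}\right) \left(-14\right) \left(-4\right) - 4728 = \frac{7}{6} \left(-4\right) - 4728 = - \frac{14}{3} - 4728 = - \frac{14198}{3}$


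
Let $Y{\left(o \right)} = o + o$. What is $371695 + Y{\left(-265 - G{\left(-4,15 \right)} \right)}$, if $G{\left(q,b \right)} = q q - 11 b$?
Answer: $371463$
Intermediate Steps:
$G{\left(q,b \right)} = q^{2} - 11 b$
$Y{\left(o \right)} = 2 o$
$371695 + Y{\left(-265 - G{\left(-4,15 \right)} \right)} = 371695 + 2 \left(-265 - \left(\left(-4\right)^{2} - 165\right)\right) = 371695 + 2 \left(-265 - \left(16 - 165\right)\right) = 371695 + 2 \left(-265 - -149\right) = 371695 + 2 \left(-265 + 149\right) = 371695 + 2 \left(-116\right) = 371695 - 232 = 371463$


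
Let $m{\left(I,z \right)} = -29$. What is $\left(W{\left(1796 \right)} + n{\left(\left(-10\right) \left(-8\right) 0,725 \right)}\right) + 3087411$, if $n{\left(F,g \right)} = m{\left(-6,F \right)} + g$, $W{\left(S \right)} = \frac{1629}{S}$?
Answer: $\frac{5546241801}{1796} \approx 3.0881 \cdot 10^{6}$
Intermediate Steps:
$n{\left(F,g \right)} = -29 + g$
$\left(W{\left(1796 \right)} + n{\left(\left(-10\right) \left(-8\right) 0,725 \right)}\right) + 3087411 = \left(\frac{1629}{1796} + \left(-29 + 725\right)\right) + 3087411 = \left(1629 \cdot \frac{1}{1796} + 696\right) + 3087411 = \left(\frac{1629}{1796} + 696\right) + 3087411 = \frac{1251645}{1796} + 3087411 = \frac{5546241801}{1796}$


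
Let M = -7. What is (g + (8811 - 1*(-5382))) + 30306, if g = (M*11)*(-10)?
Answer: 45269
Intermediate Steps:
g = 770 (g = -7*11*(-10) = -77*(-10) = 770)
(g + (8811 - 1*(-5382))) + 30306 = (770 + (8811 - 1*(-5382))) + 30306 = (770 + (8811 + 5382)) + 30306 = (770 + 14193) + 30306 = 14963 + 30306 = 45269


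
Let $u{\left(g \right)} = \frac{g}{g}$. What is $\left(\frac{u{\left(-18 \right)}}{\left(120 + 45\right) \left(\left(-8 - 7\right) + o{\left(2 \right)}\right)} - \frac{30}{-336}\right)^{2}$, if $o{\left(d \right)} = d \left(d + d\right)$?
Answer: $\frac{667489}{85377600} \approx 0.0078181$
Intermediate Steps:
$u{\left(g \right)} = 1$
$o{\left(d \right)} = 2 d^{2}$ ($o{\left(d \right)} = d 2 d = 2 d^{2}$)
$\left(\frac{u{\left(-18 \right)}}{\left(120 + 45\right) \left(\left(-8 - 7\right) + o{\left(2 \right)}\right)} - \frac{30}{-336}\right)^{2} = \left(1 \frac{1}{\left(120 + 45\right) \left(\left(-8 - 7\right) + 2 \cdot 2^{2}\right)} - \frac{30}{-336}\right)^{2} = \left(1 \frac{1}{165 \left(\left(-8 - 7\right) + 2 \cdot 4\right)} - - \frac{5}{56}\right)^{2} = \left(1 \frac{1}{165 \left(-15 + 8\right)} + \frac{5}{56}\right)^{2} = \left(1 \frac{1}{165 \left(-7\right)} + \frac{5}{56}\right)^{2} = \left(1 \frac{1}{-1155} + \frac{5}{56}\right)^{2} = \left(1 \left(- \frac{1}{1155}\right) + \frac{5}{56}\right)^{2} = \left(- \frac{1}{1155} + \frac{5}{56}\right)^{2} = \left(\frac{817}{9240}\right)^{2} = \frac{667489}{85377600}$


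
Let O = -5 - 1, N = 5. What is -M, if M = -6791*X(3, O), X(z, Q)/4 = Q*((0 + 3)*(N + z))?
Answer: -3911616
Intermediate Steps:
O = -6
X(z, Q) = 4*Q*(15 + 3*z) (X(z, Q) = 4*(Q*((0 + 3)*(5 + z))) = 4*(Q*(3*(5 + z))) = 4*(Q*(15 + 3*z)) = 4*Q*(15 + 3*z))
M = 3911616 (M = -81492*(-6)*(5 + 3) = -81492*(-6)*8 = -6791*(-576) = 3911616)
-M = -1*3911616 = -3911616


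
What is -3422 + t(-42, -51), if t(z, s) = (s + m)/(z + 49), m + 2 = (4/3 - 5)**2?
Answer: -215942/63 ≈ -3427.7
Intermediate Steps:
m = 103/9 (m = -2 + (4/3 - 5)**2 = -2 + (-11/3)**2 = -2 + 121/9 = 103/9 ≈ 11.444)
t(z, s) = (103/9 + s)/(49 + z) (t(z, s) = (s + 103/9)/(z + 49) = (103/9 + s)/(49 + z))
-3422 + t(-42, -51) = -3422 + (103/9 - 51)/(49 - 42) = -3422 - 356/9/7 = -3422 + (1/7)*(-356/9) = -3422 - 356/63 = -215942/63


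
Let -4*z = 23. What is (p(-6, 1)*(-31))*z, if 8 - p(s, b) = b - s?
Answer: 713/4 ≈ 178.25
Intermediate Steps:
z = -23/4 (z = -1/4*23 = -23/4 ≈ -5.7500)
p(s, b) = 8 + s - b (p(s, b) = 8 - (b - s) = 8 + (s - b) = 8 + s - b)
(p(-6, 1)*(-31))*z = ((8 - 6 - 1*1)*(-31))*(-23/4) = ((8 - 6 - 1)*(-31))*(-23/4) = (1*(-31))*(-23/4) = -31*(-23/4) = 713/4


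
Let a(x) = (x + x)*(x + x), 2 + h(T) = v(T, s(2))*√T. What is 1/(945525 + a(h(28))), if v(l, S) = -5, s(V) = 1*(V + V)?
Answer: 948341/899350473081 - 160*√7/899350473081 ≈ 1.0540e-6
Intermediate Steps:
s(V) = 2*V (s(V) = 1*(2*V) = 2*V)
h(T) = -2 - 5*√T
a(x) = 4*x² (a(x) = (2*x)*(2*x) = 4*x²)
1/(945525 + a(h(28))) = 1/(945525 + 4*(-2 - 10*√7)²)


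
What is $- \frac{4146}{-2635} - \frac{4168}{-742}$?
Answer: $\frac{7029506}{977585} \approx 7.1907$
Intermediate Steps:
$- \frac{4146}{-2635} - \frac{4168}{-742} = \left(-4146\right) \left(- \frac{1}{2635}\right) - - \frac{2084}{371} = \frac{4146}{2635} + \frac{2084}{371} = \frac{7029506}{977585}$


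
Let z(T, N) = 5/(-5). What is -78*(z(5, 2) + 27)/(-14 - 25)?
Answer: 52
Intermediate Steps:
z(T, N) = -1 (z(T, N) = 5*(-⅕) = -1)
-78*(z(5, 2) + 27)/(-14 - 25) = -78*(-1 + 27)/(-14 - 25) = -2028/(-39) = -2028*(-1)/39 = -78*(-⅔) = 52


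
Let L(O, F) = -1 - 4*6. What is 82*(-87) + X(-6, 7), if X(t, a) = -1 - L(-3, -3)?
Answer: -7110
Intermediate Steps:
L(O, F) = -25 (L(O, F) = -1 - 24 = -25)
X(t, a) = 24 (X(t, a) = -1 - 1*(-25) = -1 + 25 = 24)
82*(-87) + X(-6, 7) = 82*(-87) + 24 = -7134 + 24 = -7110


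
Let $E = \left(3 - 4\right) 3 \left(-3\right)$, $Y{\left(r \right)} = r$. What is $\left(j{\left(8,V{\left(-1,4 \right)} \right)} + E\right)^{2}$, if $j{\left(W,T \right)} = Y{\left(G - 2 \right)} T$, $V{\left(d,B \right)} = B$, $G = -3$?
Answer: $121$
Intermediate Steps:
$E = 9$ ($E = \left(-1\right) \left(-9\right) = 9$)
$j{\left(W,T \right)} = - 5 T$ ($j{\left(W,T \right)} = \left(-3 - 2\right) T = - 5 T$)
$\left(j{\left(8,V{\left(-1,4 \right)} \right)} + E\right)^{2} = \left(\left(-5\right) 4 + 9\right)^{2} = \left(-20 + 9\right)^{2} = \left(-11\right)^{2} = 121$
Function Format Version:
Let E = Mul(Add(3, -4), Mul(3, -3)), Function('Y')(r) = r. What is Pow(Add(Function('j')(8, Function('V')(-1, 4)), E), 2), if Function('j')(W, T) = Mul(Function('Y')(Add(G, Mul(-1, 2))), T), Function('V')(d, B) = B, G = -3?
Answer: 121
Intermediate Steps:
E = 9 (E = Mul(-1, -9) = 9)
Function('j')(W, T) = Mul(-5, T) (Function('j')(W, T) = Mul(Add(-3, Mul(-1, 2)), T) = Mul(Add(-3, -2), T) = Mul(-5, T))
Pow(Add(Function('j')(8, Function('V')(-1, 4)), E), 2) = Pow(Add(Mul(-5, 4), 9), 2) = Pow(Add(-20, 9), 2) = Pow(-11, 2) = 121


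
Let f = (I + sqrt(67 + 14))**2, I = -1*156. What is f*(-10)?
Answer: -216090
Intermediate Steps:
I = -156
f = 21609 (f = (-156 + sqrt(67 + 14))**2 = (-156 + sqrt(81))**2 = (-156 + 9)**2 = (-147)**2 = 21609)
f*(-10) = 21609*(-10) = -216090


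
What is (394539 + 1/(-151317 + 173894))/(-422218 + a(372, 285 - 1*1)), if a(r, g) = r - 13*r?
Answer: -4453753502/4816599757 ≈ -0.92467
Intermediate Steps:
a(r, g) = -12*r
(394539 + 1/(-151317 + 173894))/(-422218 + a(372, 285 - 1*1)) = (394539 + 1/(-151317 + 173894))/(-422218 - 12*372) = (394539 + 1/22577)/(-422218 - 4464) = (394539 + 1/22577)/(-426682) = (8907507004/22577)*(-1/426682) = -4453753502/4816599757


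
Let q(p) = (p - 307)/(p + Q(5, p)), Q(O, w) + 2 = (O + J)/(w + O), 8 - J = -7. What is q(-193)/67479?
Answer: 2350/61878243 ≈ 3.7978e-5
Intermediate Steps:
J = 15 (J = 8 - 1*(-7) = 8 + 7 = 15)
Q(O, w) = -2 + (15 + O)/(O + w) (Q(O, w) = -2 + (O + 15)/(w + O) = -2 + (15 + O)/(O + w))
q(p) = (-307 + p)/(p + (10 - 2*p)/(5 + p)) (q(p) = (p - 307)/(p + (15 - 1*5 - 2*p)/(5 + p)) = (-307 + p)/(p + (15 - 5 - 2*p)/(5 + p)) = (-307 + p)/(p + (10 - 2*p)/(5 + p)))
q(-193)/67479 = ((-307 - 193)*(5 - 193)/(10 - 2*(-193) - 193*(5 - 193)))/67479 = (-500*(-188)/(10 + 386 - 193*(-188)))*(1/67479) = (-500*(-188)/(10 + 386 + 36284))*(1/67479) = (-500*(-188)/36680)*(1/67479) = ((1/36680)*(-500)*(-188))*(1/67479) = (2350/917)*(1/67479) = 2350/61878243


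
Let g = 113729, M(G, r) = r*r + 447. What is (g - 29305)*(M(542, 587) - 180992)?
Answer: 13847562176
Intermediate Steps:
M(G, r) = 447 + r² (M(G, r) = r² + 447 = 447 + r²)
(g - 29305)*(M(542, 587) - 180992) = (113729 - 29305)*((447 + 587²) - 180992) = 84424*((447 + 344569) - 180992) = 84424*(345016 - 180992) = 84424*164024 = 13847562176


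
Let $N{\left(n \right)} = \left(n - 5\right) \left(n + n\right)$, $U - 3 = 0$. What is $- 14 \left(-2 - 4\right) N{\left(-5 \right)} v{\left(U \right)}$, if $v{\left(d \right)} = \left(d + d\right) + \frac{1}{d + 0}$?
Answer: $53200$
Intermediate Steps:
$U = 3$ ($U = 3 + 0 = 3$)
$N{\left(n \right)} = 2 n \left(-5 + n\right)$ ($N{\left(n \right)} = \left(-5 + n\right) 2 n = 2 n \left(-5 + n\right)$)
$v{\left(d \right)} = \frac{1}{d} + 2 d$ ($v{\left(d \right)} = 2 d + \frac{1}{d} = \frac{1}{d} + 2 d$)
$- 14 \left(-2 - 4\right) N{\left(-5 \right)} v{\left(U \right)} = - 14 \left(-2 - 4\right) 2 \left(-5\right) \left(-5 - 5\right) \left(\frac{1}{3} + 2 \cdot 3\right) = - 14 \left(- 6 \cdot 2 \left(-5\right) \left(-10\right)\right) \left(\frac{1}{3} + 6\right) = - 14 \left(\left(-6\right) 100\right) \frac{19}{3} = \left(-14\right) \left(-600\right) \frac{19}{3} = 8400 \cdot \frac{19}{3} = 53200$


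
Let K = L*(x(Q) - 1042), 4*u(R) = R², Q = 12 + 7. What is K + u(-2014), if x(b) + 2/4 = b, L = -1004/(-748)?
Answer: 378740529/374 ≈ 1.0127e+6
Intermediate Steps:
Q = 19
u(R) = R²/4
L = 251/187 (L = -1004*(-1/748) = 251/187 ≈ 1.3422)
x(b) = -½ + b
K = -513797/374 (K = 251*((-½ + 19) - 1042)/187 = 251*(37/2 - 1042)/187 = (251/187)*(-2047/2) = -513797/374 ≈ -1373.8)
K + u(-2014) = -513797/374 + (¼)*(-2014)² = -513797/374 + (¼)*4056196 = -513797/374 + 1014049 = 378740529/374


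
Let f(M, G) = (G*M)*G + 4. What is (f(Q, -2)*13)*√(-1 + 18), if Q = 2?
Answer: 156*√17 ≈ 643.20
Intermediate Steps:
f(M, G) = 4 + M*G² (f(M, G) = M*G² + 4 = 4 + M*G²)
(f(Q, -2)*13)*√(-1 + 18) = ((4 + 2*(-2)²)*13)*√(-1 + 18) = ((4 + 2*4)*13)*√17 = ((4 + 8)*13)*√17 = (12*13)*√17 = 156*√17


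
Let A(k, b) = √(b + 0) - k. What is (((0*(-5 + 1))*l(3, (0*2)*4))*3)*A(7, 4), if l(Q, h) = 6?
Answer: 0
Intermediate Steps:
A(k, b) = √b - k
(((0*(-5 + 1))*l(3, (0*2)*4))*3)*A(7, 4) = (((0*(-5 + 1))*6)*3)*(√4 - 1*7) = (((0*(-4))*6)*3)*(2 - 7) = ((0*6)*3)*(-5) = (0*3)*(-5) = 0*(-5) = 0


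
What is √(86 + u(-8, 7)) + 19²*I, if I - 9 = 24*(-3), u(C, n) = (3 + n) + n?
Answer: -22743 + √103 ≈ -22733.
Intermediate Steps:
u(C, n) = 3 + 2*n
I = -63 (I = 9 + 24*(-3) = 9 - 72 = -63)
√(86 + u(-8, 7)) + 19²*I = √(86 + (3 + 2*7)) + 19²*(-63) = √(86 + (3 + 14)) + 361*(-63) = √(86 + 17) - 22743 = √103 - 22743 = -22743 + √103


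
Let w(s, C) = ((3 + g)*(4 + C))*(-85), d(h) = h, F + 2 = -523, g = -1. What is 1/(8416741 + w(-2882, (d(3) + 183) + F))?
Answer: 1/8473691 ≈ 1.1801e-7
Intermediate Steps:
F = -525 (F = -2 - 523 = -525)
w(s, C) = -680 - 170*C (w(s, C) = ((3 - 1)*(4 + C))*(-85) = (2*(4 + C))*(-85) = (8 + 2*C)*(-85) = -680 - 170*C)
1/(8416741 + w(-2882, (d(3) + 183) + F)) = 1/(8416741 + (-680 - 170*((3 + 183) - 525))) = 1/(8416741 + (-680 - 170*(186 - 525))) = 1/(8416741 + (-680 - 170*(-339))) = 1/(8416741 + (-680 + 57630)) = 1/(8416741 + 56950) = 1/8473691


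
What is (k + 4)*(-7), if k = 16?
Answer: -140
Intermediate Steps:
(k + 4)*(-7) = (16 + 4)*(-7) = 20*(-7) = -140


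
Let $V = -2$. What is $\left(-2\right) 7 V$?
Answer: $28$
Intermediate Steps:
$\left(-2\right) 7 V = \left(-2\right) 7 \left(-2\right) = \left(-14\right) \left(-2\right) = 28$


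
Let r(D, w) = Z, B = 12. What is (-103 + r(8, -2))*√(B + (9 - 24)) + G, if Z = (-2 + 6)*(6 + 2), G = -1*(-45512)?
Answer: 45512 - 71*I*√3 ≈ 45512.0 - 122.98*I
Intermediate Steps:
G = 45512
Z = 32 (Z = 4*8 = 32)
r(D, w) = 32
(-103 + r(8, -2))*√(B + (9 - 24)) + G = (-103 + 32)*√(12 + (9 - 24)) + 45512 = -71*√(12 - 15) + 45512 = -71*I*√3 + 45512 = 45512 - 71*I*√3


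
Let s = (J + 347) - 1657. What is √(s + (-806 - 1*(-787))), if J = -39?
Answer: 6*I*√38 ≈ 36.987*I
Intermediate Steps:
s = -1349 (s = (-39 + 347) - 1657 = 308 - 1657 = -1349)
√(s + (-806 - 1*(-787))) = √(-1349 + (-806 - 1*(-787))) = √(-1349 + (-806 + 787)) = √(-1349 - 19) = √(-1368) = 6*I*√38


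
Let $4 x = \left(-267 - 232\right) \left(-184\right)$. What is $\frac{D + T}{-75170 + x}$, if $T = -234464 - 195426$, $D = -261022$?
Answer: $\frac{86364}{6527} \approx 13.232$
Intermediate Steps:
$T = -429890$
$x = 22954$ ($x = \frac{\left(-267 - 232\right) \left(-184\right)}{4} = \frac{\left(-499\right) \left(-184\right)}{4} = \frac{1}{4} \cdot 91816 = 22954$)
$\frac{D + T}{-75170 + x} = \frac{-261022 - 429890}{-75170 + 22954} = - \frac{690912}{-52216} = \left(-690912\right) \left(- \frac{1}{52216}\right) = \frac{86364}{6527}$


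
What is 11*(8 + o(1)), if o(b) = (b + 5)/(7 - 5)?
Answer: 121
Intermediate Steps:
o(b) = 5/2 + b/2 (o(b) = (5 + b)/2 = (5 + b)*(1/2) = 5/2 + b/2)
11*(8 + o(1)) = 11*(8 + (5/2 + (1/2)*1)) = 11*(8 + (5/2 + 1/2)) = 11*(8 + 3) = 11*11 = 121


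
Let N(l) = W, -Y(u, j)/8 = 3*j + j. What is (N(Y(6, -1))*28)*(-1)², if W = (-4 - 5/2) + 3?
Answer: -98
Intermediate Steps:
Y(u, j) = -32*j (Y(u, j) = -8*(3*j + j) = -32*j)
W = -7/2 (W = (-4 - 5*½) + 3 = (-4 - 5/2) + 3 = -13/2 + 3 = -7/2 ≈ -3.5000)
N(l) = -7/2
(N(Y(6, -1))*28)*(-1)² = -7/2*28*(-1)² = -98*1 = -98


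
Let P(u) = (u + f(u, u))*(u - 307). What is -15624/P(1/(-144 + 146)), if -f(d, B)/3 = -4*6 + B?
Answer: 31248/43523 ≈ 0.71797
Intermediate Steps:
f(d, B) = 72 - 3*B (f(d, B) = -3*(-4*6 + B) = -3*(-24 + B) = 72 - 3*B)
P(u) = (-307 + u)*(72 - 2*u) (P(u) = (u + (72 - 3*u))*(u - 307) = (72 - 2*u)*(-307 + u) = (-307 + u)*(72 - 2*u))
-15624/P(1/(-144 + 146)) = -15624/(-22104 - 2/(-144 + 146)**2 + 686/(-144 + 146)) = -15624/(-22104 - 2*(1/2)**2 + 686/2) = -15624/(-22104 - 2*(1/2)**2 + 686*(1/2)) = -15624/(-22104 - 2*1/4 + 343) = -15624/(-22104 - 1/2 + 343) = -15624/(-43523/2) = -15624*(-2/43523) = 31248/43523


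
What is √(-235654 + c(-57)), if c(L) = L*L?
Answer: I*√232405 ≈ 482.08*I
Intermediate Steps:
c(L) = L²
√(-235654 + c(-57)) = √(-235654 + (-57)²) = √(-235654 + 3249) = √(-232405) = I*√232405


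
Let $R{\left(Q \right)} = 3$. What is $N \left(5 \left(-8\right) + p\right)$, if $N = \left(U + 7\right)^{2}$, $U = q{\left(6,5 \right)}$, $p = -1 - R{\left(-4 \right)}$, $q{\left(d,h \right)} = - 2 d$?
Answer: $-1100$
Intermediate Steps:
$p = -4$ ($p = -1 - 3 = -4$)
$U = -12$ ($U = \left(-2\right) 6 = -12$)
$N = 25$ ($N = \left(-12 + 7\right)^{2} = \left(-5\right)^{2} = 25$)
$N \left(5 \left(-8\right) + p\right) = 25 \left(5 \left(-8\right) - 4\right) = 25 \left(-40 - 4\right) = 25 \left(-44\right) = -1100$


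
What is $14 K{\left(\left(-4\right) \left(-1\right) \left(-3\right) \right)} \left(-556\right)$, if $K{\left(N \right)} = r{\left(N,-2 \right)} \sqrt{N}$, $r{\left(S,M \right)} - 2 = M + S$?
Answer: $186816 i \sqrt{3} \approx 3.2358 \cdot 10^{5} i$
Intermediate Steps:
$r{\left(S,M \right)} = 2 + M + S$ ($r{\left(S,M \right)} = 2 + \left(M + S\right) = 2 + M + S$)
$K{\left(N \right)} = N^{\frac{3}{2}}$ ($K{\left(N \right)} = \left(2 - 2 + N\right) \sqrt{N} = N \sqrt{N} = N^{\frac{3}{2}}$)
$14 K{\left(\left(-4\right) \left(-1\right) \left(-3\right) \right)} \left(-556\right) = 14 \left(\left(-4\right) \left(-1\right) \left(-3\right)\right)^{\frac{3}{2}} \left(-556\right) = 14 \left(4 \left(-3\right)\right)^{\frac{3}{2}} \left(-556\right) = 14 \left(-12\right)^{\frac{3}{2}} \left(-556\right) = 14 \left(- 24 i \sqrt{3}\right) \left(-556\right) = - 336 i \sqrt{3} \left(-556\right) = 186816 i \sqrt{3}$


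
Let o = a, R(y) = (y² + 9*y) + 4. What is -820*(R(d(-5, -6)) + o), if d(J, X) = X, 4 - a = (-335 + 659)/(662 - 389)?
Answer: 834760/91 ≈ 9173.2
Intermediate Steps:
a = 256/91 (a = 4 - (-335 + 659)/(662 - 389) = 4 - 324/273 = 4 - 1*108/91 = 4 - 108/91 = 256/91 ≈ 2.8132)
R(y) = 4 + y² + 9*y
o = 256/91 ≈ 2.8132
-820*(R(d(-5, -6)) + o) = -820*((4 + (-6)² + 9*(-6)) + 256/91) = -820*((4 + 36 - 54) + 256/91) = -820*(-14 + 256/91) = -820*(-1018/91) = 834760/91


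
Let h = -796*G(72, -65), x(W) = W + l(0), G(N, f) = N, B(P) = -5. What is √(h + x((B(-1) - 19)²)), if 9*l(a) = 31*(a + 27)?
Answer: I*√56643 ≈ 238.0*I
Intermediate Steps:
l(a) = 93 + 31*a/9 (l(a) = (31*(a + 27))/9 = (31*(27 + a))/9 = (837 + 31*a)/9 = 93 + 31*a/9)
x(W) = 93 + W (x(W) = W + (93 + (31/9)*0) = W + (93 + 0) = W + 93 = 93 + W)
h = -57312 (h = -796*72 = -57312)
√(h + x((B(-1) - 19)²)) = √(-57312 + (93 + (-5 - 19)²)) = √(-57312 + (93 + (-24)²)) = √(-57312 + (93 + 576)) = √(-57312 + 669) = √(-56643) = I*√56643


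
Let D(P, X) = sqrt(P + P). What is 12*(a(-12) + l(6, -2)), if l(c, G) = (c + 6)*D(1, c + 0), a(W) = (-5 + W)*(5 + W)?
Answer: 1428 + 144*sqrt(2) ≈ 1631.6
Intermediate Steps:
D(P, X) = sqrt(2)*sqrt(P) (D(P, X) = sqrt(2*P) = sqrt(2)*sqrt(P))
l(c, G) = sqrt(2)*(6 + c) (l(c, G) = (c + 6)*(sqrt(2)*sqrt(1)) = (6 + c)*(sqrt(2)*1) = (6 + c)*sqrt(2) = sqrt(2)*(6 + c))
12*(a(-12) + l(6, -2)) = 12*((-25 + (-12)**2) + sqrt(2)*(6 + 6)) = 12*((-25 + 144) + sqrt(2)*12) = 12*(119 + 12*sqrt(2)) = 1428 + 144*sqrt(2)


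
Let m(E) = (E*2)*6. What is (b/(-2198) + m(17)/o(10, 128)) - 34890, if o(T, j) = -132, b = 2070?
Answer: -421815278/12089 ≈ -34893.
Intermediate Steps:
m(E) = 12*E (m(E) = (2*E)*6 = 12*E)
(b/(-2198) + m(17)/o(10, 128)) - 34890 = (2070/(-2198) + (12*17)/(-132)) - 34890 = (2070*(-1/2198) + 204*(-1/132)) - 34890 = (-1035/1099 - 17/11) - 34890 = -30068/12089 - 34890 = -421815278/12089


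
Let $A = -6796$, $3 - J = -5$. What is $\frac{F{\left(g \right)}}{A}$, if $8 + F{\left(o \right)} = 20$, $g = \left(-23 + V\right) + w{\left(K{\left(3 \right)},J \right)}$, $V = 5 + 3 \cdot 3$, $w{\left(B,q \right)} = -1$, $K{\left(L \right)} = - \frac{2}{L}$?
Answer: $- \frac{3}{1699} \approx -0.0017657$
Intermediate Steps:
$J = 8$ ($J = 3 - -5 = 3 + 5 = 8$)
$V = 14$ ($V = 5 + 9 = 14$)
$g = -10$ ($g = \left(-23 + 14\right) - 1 = -9 - 1 = -10$)
$F{\left(o \right)} = 12$ ($F{\left(o \right)} = -8 + 20 = 12$)
$\frac{F{\left(g \right)}}{A} = \frac{12}{-6796} = 12 \left(- \frac{1}{6796}\right) = - \frac{3}{1699}$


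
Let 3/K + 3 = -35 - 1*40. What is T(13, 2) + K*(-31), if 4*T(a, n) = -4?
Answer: 5/26 ≈ 0.19231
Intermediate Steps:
T(a, n) = -1 (T(a, n) = (¼)*(-4) = -1)
K = -1/26 (K = 3/(-3 + (-35 - 1*40)) = 3/(-3 + (-35 - 40)) = 3/(-3 - 75) = 3/(-78) = 3*(-1/78) = -1/26 ≈ -0.038462)
T(13, 2) + K*(-31) = -1 - 1/26*(-31) = -1 + 31/26 = 5/26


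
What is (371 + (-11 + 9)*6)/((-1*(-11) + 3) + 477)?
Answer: 359/491 ≈ 0.73116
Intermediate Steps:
(371 + (-11 + 9)*6)/((-1*(-11) + 3) + 477) = (371 - 2*6)/((11 + 3) + 477) = (371 - 12)/(14 + 477) = 359/491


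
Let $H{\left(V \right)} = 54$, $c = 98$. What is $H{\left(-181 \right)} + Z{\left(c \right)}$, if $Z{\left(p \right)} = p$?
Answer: $152$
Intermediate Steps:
$H{\left(-181 \right)} + Z{\left(c \right)} = 54 + 98 = 152$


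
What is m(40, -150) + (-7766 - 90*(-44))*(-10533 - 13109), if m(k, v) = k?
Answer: 89981492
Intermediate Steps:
m(40, -150) + (-7766 - 90*(-44))*(-10533 - 13109) = 40 + (-7766 - 90*(-44))*(-10533 - 13109) = 40 + (-7766 + 3960)*(-23642) = 40 - 3806*(-23642) = 40 + 89981452 = 89981492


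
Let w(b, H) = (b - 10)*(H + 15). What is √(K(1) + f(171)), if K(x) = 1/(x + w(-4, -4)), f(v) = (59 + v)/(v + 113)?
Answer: √42131542/7242 ≈ 0.89628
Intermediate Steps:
w(b, H) = (-10 + b)*(15 + H)
f(v) = (59 + v)/(113 + v)
K(x) = 1/(-154 + x) (K(x) = 1/(x + (-150 - 10*(-4) + 15*(-4) - 4*(-4))) = 1/(x + (-150 + 40 - 60 + 16)) = 1/(x - 154) = 1/(-154 + x))
√(K(1) + f(171)) = √(1/(-154 + 1) + (59 + 171)/(113 + 171)) = √(1/(-153) + 230/284) = √(-1/153 + (1/284)*230) = √(-1/153 + 115/142) = √(17453/21726) = √42131542/7242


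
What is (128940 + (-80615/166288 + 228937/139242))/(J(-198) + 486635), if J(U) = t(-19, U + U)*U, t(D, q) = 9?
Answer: 1492769447422133/5613209532163344 ≈ 0.26594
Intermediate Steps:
J(U) = 9*U
(128940 + (-80615/166288 + 228937/139242))/(J(-198) + 486635) = (128940 + (-80615/166288 + 228937/139242))/(9*(-198) + 486635) = (128940 + (-80615*1/166288 + 228937*(1/139242)))/(-1782 + 486635) = (128940 + (-80615/166288 + 228937/139242))/484853 = (128940 + 13422241013/11577136848)*(1/484853) = (1492769447422133/11577136848)*(1/484853) = 1492769447422133/5613209532163344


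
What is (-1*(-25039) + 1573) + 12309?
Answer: 38921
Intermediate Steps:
(-1*(-25039) + 1573) + 12309 = (25039 + 1573) + 12309 = 26612 + 12309 = 38921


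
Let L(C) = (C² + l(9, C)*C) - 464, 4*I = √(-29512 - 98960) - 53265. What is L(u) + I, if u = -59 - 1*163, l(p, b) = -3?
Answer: 144679/4 + I*√32118/2 ≈ 36170.0 + 89.607*I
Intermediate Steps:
u = -222 (u = -59 - 163 = -222)
I = -53265/4 + I*√32118/2 (I = (√(-29512 - 98960) - 53265)/4 = (√(-128472) - 53265)/4 = (2*I*√32118 - 53265)/4 = (-53265 + 2*I*√32118)/4 = -53265/4 + I*√32118/2 ≈ -13316.0 + 89.607*I)
L(C) = -464 + C² - 3*C (L(C) = (C² - 3*C) - 464 = -464 + C² - 3*C)
L(u) + I = (-464 + (-222)² - 3*(-222)) + (-53265/4 + I*√32118/2) = (-464 + 49284 + 666) + (-53265/4 + I*√32118/2) = 49486 + (-53265/4 + I*√32118/2) = 144679/4 + I*√32118/2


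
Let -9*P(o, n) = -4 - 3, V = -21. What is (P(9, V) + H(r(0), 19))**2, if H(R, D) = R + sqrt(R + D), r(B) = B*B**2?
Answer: 1588/81 + 14*sqrt(19)/9 ≈ 26.385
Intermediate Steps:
r(B) = B**3
H(R, D) = R + sqrt(D + R)
P(o, n) = 7/9 (P(o, n) = -(-4 - 3)/9 = -1/9*(-7) = 7/9)
(P(9, V) + H(r(0), 19))**2 = (7/9 + (0**3 + sqrt(19 + 0**3)))**2 = (7/9 + (0 + sqrt(19 + 0)))**2 = (7/9 + (0 + sqrt(19)))**2 = (7/9 + sqrt(19))**2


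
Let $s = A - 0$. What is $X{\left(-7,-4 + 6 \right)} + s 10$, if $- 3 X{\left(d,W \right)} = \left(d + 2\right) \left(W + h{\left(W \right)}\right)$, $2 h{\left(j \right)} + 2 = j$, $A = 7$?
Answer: $\frac{220}{3} \approx 73.333$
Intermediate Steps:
$h{\left(j \right)} = -1 + \frac{j}{2}$
$s = 7$ ($s = 7 - 0 = 7 + 0 = 7$)
$X{\left(d,W \right)} = - \frac{\left(-1 + \frac{3 W}{2}\right) \left(2 + d\right)}{3}$ ($X{\left(d,W \right)} = - \frac{\left(d + 2\right) \left(W + \left(-1 + \frac{W}{2}\right)\right)}{3} = - \frac{\left(2 + d\right) \left(-1 + \frac{3 W}{2}\right)}{3} = - \frac{\left(-1 + \frac{3 W}{2}\right) \left(2 + d\right)}{3}$)
$X{\left(-7,-4 + 6 \right)} + s 10 = \left(\frac{2}{3} - \left(-4 + 6\right) + \frac{1}{3} \left(-7\right) - \frac{1}{2} \left(-4 + 6\right) \left(-7\right)\right) + 7 \cdot 10 = \left(\frac{2}{3} - 2 - \frac{7}{3} - 1 \left(-7\right)\right) + 70 = \left(\frac{2}{3} - 2 - \frac{7}{3} + 7\right) + 70 = \frac{10}{3} + 70 = \frac{220}{3}$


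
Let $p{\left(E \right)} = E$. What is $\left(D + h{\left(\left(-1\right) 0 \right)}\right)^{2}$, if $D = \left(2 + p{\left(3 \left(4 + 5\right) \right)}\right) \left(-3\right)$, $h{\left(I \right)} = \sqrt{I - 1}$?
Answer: $\left(87 - i\right)^{2} \approx 7568.0 - 174.0 i$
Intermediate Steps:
$h{\left(I \right)} = \sqrt{-1 + I}$
$D = -87$ ($D = \left(2 + 3 \left(4 + 5\right)\right) \left(-3\right) = \left(2 + 3 \cdot 9\right) \left(-3\right) = \left(2 + 27\right) \left(-3\right) = 29 \left(-3\right) = -87$)
$\left(D + h{\left(\left(-1\right) 0 \right)}\right)^{2} = \left(-87 + \sqrt{-1 - 0}\right)^{2} = \left(-87 + \sqrt{-1 + 0}\right)^{2} = \left(-87 + \sqrt{-1}\right)^{2} = \left(-87 + i\right)^{2}$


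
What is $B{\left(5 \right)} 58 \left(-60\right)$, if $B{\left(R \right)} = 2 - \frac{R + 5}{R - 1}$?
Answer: $1740$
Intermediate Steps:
$B{\left(R \right)} = 2 - \frac{5 + R}{-1 + R}$
$B{\left(5 \right)} 58 \left(-60\right) = \frac{-7 + 5}{-1 + 5} \cdot 58 \left(-60\right) = \frac{1}{4} \left(-2\right) 58 \left(-60\right) = \left(- \frac{1}{2}\right) 58 \left(-60\right) = \left(-29\right) \left(-60\right) = 1740$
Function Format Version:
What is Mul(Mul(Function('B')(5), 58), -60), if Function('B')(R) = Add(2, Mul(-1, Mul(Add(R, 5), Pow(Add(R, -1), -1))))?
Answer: 1740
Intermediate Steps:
Function('B')(R) = Add(2, Mul(-1, Pow(Add(-1, R), -1), Add(5, R))) (Function('B')(R) = Add(2, Mul(-1, Mul(Add(5, R), Pow(Add(-1, R), -1)))) = Add(2, Mul(-1, Mul(Pow(Add(-1, R), -1), Add(5, R)))) = Add(2, Mul(-1, Pow(Add(-1, R), -1), Add(5, R))))
Mul(Mul(Function('B')(5), 58), -60) = Mul(Mul(Mul(Pow(Add(-1, 5), -1), Add(-7, 5)), 58), -60) = Mul(Mul(Mul(Pow(4, -1), -2), 58), -60) = Mul(Mul(Mul(Rational(1, 4), -2), 58), -60) = Mul(Mul(Rational(-1, 2), 58), -60) = Mul(-29, -60) = 1740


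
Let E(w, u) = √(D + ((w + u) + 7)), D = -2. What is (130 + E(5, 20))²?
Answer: (130 + √30)² ≈ 18354.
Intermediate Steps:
E(w, u) = √(5 + u + w) (E(w, u) = √(-2 + ((w + u) + 7)) = √(-2 + ((u + w) + 7)) = √(-2 + (7 + u + w)) = √(5 + u + w))
(130 + E(5, 20))² = (130 + √(5 + 20 + 5))² = (130 + √30)²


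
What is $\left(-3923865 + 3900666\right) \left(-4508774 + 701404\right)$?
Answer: $88327176630$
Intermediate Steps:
$\left(-3923865 + 3900666\right) \left(-4508774 + 701404\right) = \left(-23199\right) \left(-3807370\right) = 88327176630$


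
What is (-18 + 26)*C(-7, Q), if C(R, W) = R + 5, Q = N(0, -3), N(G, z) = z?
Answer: -16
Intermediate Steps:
Q = -3
C(R, W) = 5 + R
(-18 + 26)*C(-7, Q) = (-18 + 26)*(5 - 7) = 8*(-2) = -16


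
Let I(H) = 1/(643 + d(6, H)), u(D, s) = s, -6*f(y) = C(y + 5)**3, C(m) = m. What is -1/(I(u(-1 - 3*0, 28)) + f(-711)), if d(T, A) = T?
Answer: -1947/114190192295 ≈ -1.7050e-8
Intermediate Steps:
f(y) = -(5 + y)**3/6 (f(y) = -(y + 5)**3/6 = -(5 + y)**3/6)
I(H) = 1/649 (I(H) = 1/(643 + 6) = 1/649)
-1/(I(u(-1 - 3*0, 28)) + f(-711)) = -1/(1/649 - (5 - 711)**3/6) = -1/(1/649 - 1/6*(-706)**3) = -1/(1/649 - 1/6*(-351895816)) = -1/(1/649 + 175947908/3) = -1/114190192295/1947 = -1*1947/114190192295 = -1947/114190192295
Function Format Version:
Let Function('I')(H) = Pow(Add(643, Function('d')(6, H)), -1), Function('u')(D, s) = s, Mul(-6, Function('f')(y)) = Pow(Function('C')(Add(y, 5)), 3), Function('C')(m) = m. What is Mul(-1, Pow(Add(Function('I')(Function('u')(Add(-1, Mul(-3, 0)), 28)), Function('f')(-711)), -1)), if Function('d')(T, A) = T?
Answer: Rational(-1947, 114190192295) ≈ -1.7050e-8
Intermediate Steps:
Function('f')(y) = Mul(Rational(-1, 6), Pow(Add(5, y), 3)) (Function('f')(y) = Mul(Rational(-1, 6), Pow(Add(y, 5), 3)) = Mul(Rational(-1, 6), Pow(Add(5, y), 3)))
Function('I')(H) = Rational(1, 649) (Function('I')(H) = Pow(Add(643, 6), -1) = Pow(649, -1) = Rational(1, 649))
Mul(-1, Pow(Add(Function('I')(Function('u')(Add(-1, Mul(-3, 0)), 28)), Function('f')(-711)), -1)) = Mul(-1, Pow(Add(Rational(1, 649), Mul(Rational(-1, 6), Pow(Add(5, -711), 3))), -1)) = Mul(-1, Pow(Add(Rational(1, 649), Mul(Rational(-1, 6), Pow(-706, 3))), -1)) = Mul(-1, Pow(Add(Rational(1, 649), Mul(Rational(-1, 6), -351895816)), -1)) = Mul(-1, Pow(Add(Rational(1, 649), Rational(175947908, 3)), -1)) = Mul(-1, Pow(Rational(114190192295, 1947), -1)) = Mul(-1, Rational(1947, 114190192295)) = Rational(-1947, 114190192295)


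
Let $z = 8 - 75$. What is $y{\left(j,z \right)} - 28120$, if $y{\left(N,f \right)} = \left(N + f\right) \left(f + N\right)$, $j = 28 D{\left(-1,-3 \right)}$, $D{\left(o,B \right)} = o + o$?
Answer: $-12991$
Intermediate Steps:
$D{\left(o,B \right)} = 2 o$
$j = -56$ ($j = 28 \cdot 2 \left(-1\right) = 28 \left(-2\right) = -56$)
$z = -67$ ($z = 8 - 75 = -67$)
$y{\left(N,f \right)} = \left(N + f\right)^{2}$ ($y{\left(N,f \right)} = \left(N + f\right) \left(N + f\right) = \left(N + f\right)^{2}$)
$y{\left(j,z \right)} - 28120 = \left(-56 - 67\right)^{2} - 28120 = \left(-123\right)^{2} - 28120 = 15129 - 28120 = -12991$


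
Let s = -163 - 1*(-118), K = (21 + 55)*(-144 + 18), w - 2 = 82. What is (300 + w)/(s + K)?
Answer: -128/3207 ≈ -0.039913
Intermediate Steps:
w = 84 (w = 2 + 82 = 84)
K = -9576 (K = 76*(-126) = -9576)
s = -45 (s = -163 + 118 = -45)
(300 + w)/(s + K) = (300 + 84)/(-45 - 9576) = 384/(-9621) = 384*(-1/9621) = -128/3207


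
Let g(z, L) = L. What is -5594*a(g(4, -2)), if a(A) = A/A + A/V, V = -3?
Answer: -27970/3 ≈ -9323.3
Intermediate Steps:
a(A) = 1 - A/3 (a(A) = A/A + A/(-3) = 1 + A*(-⅓) = 1 - A/3)
-5594*a(g(4, -2)) = -5594*(1 - ⅓*(-2)) = -5594*(1 + ⅔) = -5594*5/3 = -27970/3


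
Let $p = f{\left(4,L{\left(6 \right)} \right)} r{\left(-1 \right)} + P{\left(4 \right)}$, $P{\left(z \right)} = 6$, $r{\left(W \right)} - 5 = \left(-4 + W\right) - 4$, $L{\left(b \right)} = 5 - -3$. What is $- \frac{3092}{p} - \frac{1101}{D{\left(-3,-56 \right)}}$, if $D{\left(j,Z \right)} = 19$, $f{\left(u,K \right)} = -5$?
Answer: $- \frac{43687}{247} \approx -176.87$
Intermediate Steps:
$L{\left(b \right)} = 8$ ($L{\left(b \right)} = 5 + 3 = 8$)
$r{\left(W \right)} = -3 + W$ ($r{\left(W \right)} = 5 + \left(\left(-4 + W\right) - 4\right) = 5 + \left(-8 + W\right) = -3 + W$)
$p = 26$ ($p = - 5 \left(-3 - 1\right) + 6 = \left(-5\right) \left(-4\right) + 6 = 20 + 6 = 26$)
$- \frac{3092}{p} - \frac{1101}{D{\left(-3,-56 \right)}} = - \frac{3092}{26} - \frac{1101}{19} = \left(-3092\right) \frac{1}{26} - \frac{1101}{19} = - \frac{1546}{13} - \frac{1101}{19} = - \frac{43687}{247}$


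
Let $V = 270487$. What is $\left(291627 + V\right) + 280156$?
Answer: $842270$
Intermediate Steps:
$\left(291627 + V\right) + 280156 = \left(291627 + 270487\right) + 280156 = 562114 + 280156 = 842270$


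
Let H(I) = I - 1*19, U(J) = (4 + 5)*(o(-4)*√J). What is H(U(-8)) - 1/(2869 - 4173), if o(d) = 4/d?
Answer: -24775/1304 - 18*I*√2 ≈ -18.999 - 25.456*I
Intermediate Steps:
U(J) = -9*√J (U(J) = (4 + 5)*((4/(-4))*√J) = 9*((4*(-¼))*√J) = 9*(-√J) = -9*√J)
H(I) = -19 + I (H(I) = I - 19 = -19 + I)
H(U(-8)) - 1/(2869 - 4173) = (-19 - 18*I*√2) - 1/(2869 - 4173) = (-19 - 18*I*√2) - 1/(-1304) = (-19 - 18*I*√2) - 1*(-1/1304) = (-19 - 18*I*√2) + 1/1304 = -24775/1304 - 18*I*√2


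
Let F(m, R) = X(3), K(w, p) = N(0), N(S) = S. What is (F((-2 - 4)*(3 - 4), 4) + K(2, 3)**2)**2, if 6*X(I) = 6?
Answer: 1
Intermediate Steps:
K(w, p) = 0
X(I) = 1 (X(I) = (1/6)*6 = 1)
F(m, R) = 1
(F((-2 - 4)*(3 - 4), 4) + K(2, 3)**2)**2 = (1 + 0**2)**2 = (1 + 0)**2 = 1**2 = 1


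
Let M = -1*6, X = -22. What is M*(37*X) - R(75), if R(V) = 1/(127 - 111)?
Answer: 78143/16 ≈ 4883.9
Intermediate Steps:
R(V) = 1/16
M = -6
M*(37*X) - R(75) = -222*(-22) - 1*1/16 = -6*(-814) - 1/16 = 4884 - 1/16 = 78143/16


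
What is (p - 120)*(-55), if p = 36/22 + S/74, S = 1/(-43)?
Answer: 20714875/3182 ≈ 6510.0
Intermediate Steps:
S = -1/43 ≈ -0.023256
p = 57265/35002 (p = 36/22 - 1/43/74 = 36*(1/22) - 1/43*1/74 = 18/11 - 1/3182 = 57265/35002 ≈ 1.6360)
(p - 120)*(-55) = (57265/35002 - 120)*(-55) = -4142975/35002*(-55) = 20714875/3182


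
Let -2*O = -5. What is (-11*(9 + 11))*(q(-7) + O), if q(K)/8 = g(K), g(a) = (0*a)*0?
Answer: -550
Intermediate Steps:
O = 5/2 (O = -½*(-5) = 5/2 ≈ 2.5000)
g(a) = 0 (g(a) = 0*0 = 0)
q(K) = 0 (q(K) = 8*0 = 0)
(-11*(9 + 11))*(q(-7) + O) = (-11*(9 + 11))*(0 + 5/2) = -11*20*(5/2) = -220*5/2 = -550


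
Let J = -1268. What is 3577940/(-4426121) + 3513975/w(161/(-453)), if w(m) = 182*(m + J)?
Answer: -211993809558625/13224089904298 ≈ -16.031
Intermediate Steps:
w(m) = -230776 + 182*m (w(m) = 182*(m - 1268) = 182*(-1268 + m) = -230776 + 182*m)
3577940/(-4426121) + 3513975/w(161/(-453)) = 3577940/(-4426121) + 3513975/(-230776 + 182*(161/(-453))) = 3577940*(-1/4426121) + 3513975/(-230776 + 182*(161*(-1/453))) = -3577940/4426121 + 3513975/(-230776 + 182*(-161/453)) = -3577940/4426121 + 3513975/(-230776 - 29302/453) = -3577940/4426121 + 3513975/(-104570830/453) = -3577940/4426121 + 3513975*(-453/104570830) = -3577940/4426121 - 318366135/20914166 = -211993809558625/13224089904298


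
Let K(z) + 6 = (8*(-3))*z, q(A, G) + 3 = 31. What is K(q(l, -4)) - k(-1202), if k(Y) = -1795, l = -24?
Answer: 1117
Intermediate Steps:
q(A, G) = 28 (q(A, G) = -3 + 31 = 28)
K(z) = -6 - 24*z (K(z) = -6 + (8*(-3))*z = -6 - 24*z)
K(q(l, -4)) - k(-1202) = (-6 - 24*28) - 1*(-1795) = (-6 - 672) + 1795 = -678 + 1795 = 1117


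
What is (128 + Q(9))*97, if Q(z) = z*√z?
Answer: 15035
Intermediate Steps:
Q(z) = z^(3/2)
(128 + Q(9))*97 = (128 + 9^(3/2))*97 = (128 + 27)*97 = 155*97 = 15035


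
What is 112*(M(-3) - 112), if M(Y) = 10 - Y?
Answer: -11088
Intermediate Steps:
112*(M(-3) - 112) = 112*((10 - 1*(-3)) - 112) = 112*((10 + 3) - 112) = 112*(13 - 112) = 112*(-99) = -11088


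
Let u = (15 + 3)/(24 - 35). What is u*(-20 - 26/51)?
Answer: 6276/187 ≈ 33.562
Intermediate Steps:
u = -18/11 (u = 18/(-11) = 18*(-1/11) = -18/11 ≈ -1.6364)
u*(-20 - 26/51) = -18*(-20 - 26/51)/11 = -18/11*(-1046/51) = 6276/187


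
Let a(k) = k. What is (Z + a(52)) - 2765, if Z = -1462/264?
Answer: -358847/132 ≈ -2718.5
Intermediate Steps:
Z = -731/132 (Z = -1462*1/264 = -731/132 ≈ -5.5379)
(Z + a(52)) - 2765 = (-731/132 + 52) - 2765 = 6133/132 - 2765 = -358847/132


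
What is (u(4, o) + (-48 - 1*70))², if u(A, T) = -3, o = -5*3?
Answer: 14641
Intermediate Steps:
o = -15
(u(4, o) + (-48 - 1*70))² = (-3 + (-48 - 1*70))² = (-3 + (-48 - 70))² = (-3 - 118)² = (-121)² = 14641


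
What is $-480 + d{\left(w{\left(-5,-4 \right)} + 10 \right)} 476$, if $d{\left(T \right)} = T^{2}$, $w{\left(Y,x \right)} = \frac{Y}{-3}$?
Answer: $\frac{578780}{9} \approx 64309.0$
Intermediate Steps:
$w{\left(Y,x \right)} = - \frac{Y}{3}$ ($w{\left(Y,x \right)} = Y \left(- \frac{1}{3}\right) = - \frac{Y}{3}$)
$-480 + d{\left(w{\left(-5,-4 \right)} + 10 \right)} 476 = -480 + \left(\left(- \frac{1}{3}\right) \left(-5\right) + 10\right)^{2} \cdot 476 = -480 + \left(\frac{5}{3} + 10\right)^{2} \cdot 476 = -480 + \left(\frac{35}{3}\right)^{2} \cdot 476 = -480 + \frac{1225}{9} \cdot 476 = -480 + \frac{583100}{9} = \frac{578780}{9}$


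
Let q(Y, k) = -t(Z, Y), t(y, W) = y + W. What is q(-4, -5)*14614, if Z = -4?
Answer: 116912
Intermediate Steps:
t(y, W) = W + y
q(Y, k) = 4 - Y (q(Y, k) = -(Y - 4) = -(-4 + Y) = 4 - Y)
q(-4, -5)*14614 = (4 - 1*(-4))*14614 = (4 + 4)*14614 = 8*14614 = 116912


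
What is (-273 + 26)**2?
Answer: 61009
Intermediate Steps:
(-273 + 26)**2 = (-247)**2 = 61009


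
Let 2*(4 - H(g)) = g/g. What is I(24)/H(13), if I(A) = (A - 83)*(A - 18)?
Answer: -708/7 ≈ -101.14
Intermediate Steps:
H(g) = 7/2 (H(g) = 4 - g/(2*g) = 4 - ½*1 = 4 - ½ = 7/2)
I(A) = (-83 + A)*(-18 + A)
I(24)/H(13) = (1494 + 24² - 101*24)/(7/2) = (1494 + 576 - 2424)*(2/7) = -354*2/7 = -708/7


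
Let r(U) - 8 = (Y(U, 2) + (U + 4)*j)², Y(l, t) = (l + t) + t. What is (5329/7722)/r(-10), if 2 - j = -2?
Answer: 5329/7011576 ≈ 0.00076003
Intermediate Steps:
j = 4 (j = 2 - 1*(-2) = 2 + 2 = 4)
Y(l, t) = l + 2*t
r(U) = 8 + (20 + 5*U)² (r(U) = 8 + ((U + 2*2) + (U + 4)*4)² = 8 + ((U + 4) + (4 + U)*4)² = 8 + ((4 + U) + (16 + 4*U))² = 8 + (20 + 5*U)²)
(5329/7722)/r(-10) = (5329/7722)/(8 + 25*(4 - 10)²) = (5329*(1/7722))/(8 + 25*(-6)²) = 5329/(7722*(8 + 25*36)) = 5329/(7722*(8 + 900)) = (5329/7722)/908 = (5329/7722)*(1/908) = 5329/7011576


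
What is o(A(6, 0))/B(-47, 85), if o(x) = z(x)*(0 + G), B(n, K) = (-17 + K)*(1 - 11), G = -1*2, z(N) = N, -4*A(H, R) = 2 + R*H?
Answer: -1/680 ≈ -0.0014706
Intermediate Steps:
A(H, R) = -1/2 - H*R/4 (A(H, R) = -(2 + R*H)/4 = -(2 + H*R)/4 = -1/2 - H*R/4)
G = -2
B(n, K) = 170 - 10*K (B(n, K) = (-17 + K)*(-10) = 170 - 10*K)
o(x) = -2*x (o(x) = x*(0 - 2) = x*(-2) = -2*x)
o(A(6, 0))/B(-47, 85) = (-2*(-1/2 - 1/4*6*0))/(170 - 10*85) = (-2*(-1/2 + 0))/(170 - 850) = -2*(-1/2)/(-680) = 1*(-1/680) = -1/680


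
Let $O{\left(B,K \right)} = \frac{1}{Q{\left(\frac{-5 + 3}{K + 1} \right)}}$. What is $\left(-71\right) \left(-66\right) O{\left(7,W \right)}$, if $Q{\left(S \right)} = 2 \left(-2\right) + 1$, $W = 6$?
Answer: $-1562$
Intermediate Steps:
$Q{\left(S \right)} = -3$ ($Q{\left(S \right)} = -4 + 1 = -3$)
$O{\left(B,K \right)} = - \frac{1}{3}$ ($O{\left(B,K \right)} = \frac{1}{-3} = - \frac{1}{3}$)
$\left(-71\right) \left(-66\right) O{\left(7,W \right)} = \left(-71\right) \left(-66\right) \left(- \frac{1}{3}\right) = 4686 \left(- \frac{1}{3}\right) = -1562$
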